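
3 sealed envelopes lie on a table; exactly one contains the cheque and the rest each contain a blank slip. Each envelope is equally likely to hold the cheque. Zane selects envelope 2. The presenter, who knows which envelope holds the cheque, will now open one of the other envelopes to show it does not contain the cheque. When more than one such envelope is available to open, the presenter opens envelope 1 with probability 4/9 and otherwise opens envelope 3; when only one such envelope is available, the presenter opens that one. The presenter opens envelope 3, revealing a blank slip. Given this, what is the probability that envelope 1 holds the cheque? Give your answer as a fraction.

9/14

Apply Bayes' rule, conditioning on where the cheque actually is.
If it is in envelope 1 (prior 1/3): only envelope 3 is available, probability 1; weight (1/3)·1 = 1/3.
If it is in envelope 2 (prior 1/3): envelope 1 is available but not opened, probability 5/9; weight (1/3)·(5/9) = 5/27.
If it is in envelope 3 (prior 1/3): the presenter opened envelope 3, so this case is ruled out; weight (1/3)·0 = 0.
The weights sum to 14/27.
So P(the cheque in envelope 1 | the presenter opened envelope 3) = (1/3) / (14/27) = 9/14.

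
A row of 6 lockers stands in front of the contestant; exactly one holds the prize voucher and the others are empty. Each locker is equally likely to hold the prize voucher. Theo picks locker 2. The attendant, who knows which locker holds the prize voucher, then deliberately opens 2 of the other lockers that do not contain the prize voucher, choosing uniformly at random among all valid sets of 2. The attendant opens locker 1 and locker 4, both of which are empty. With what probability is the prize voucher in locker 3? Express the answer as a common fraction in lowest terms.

Condition on the true location of the prize voucher.
If it is in either of lockers 1 and 4 (prior 1/6 each): that locker was opened and seen not to hold the prize — ruled out; weight (1/6)·0 = 0 each.
If it is in locker 2 (prior 1/6): the attendant has 10 equally likely choices, so probability 1/10; weight (1/6)·(1/10) = 1/60.
If it is in any of lockers 3, 5, and 6 (prior 1/6 each): the attendant has 6 equally likely choices, so probability 1/6; weight (1/6)·(1/6) = 1/36 each.
The weights sum to 1/10.
So P(the prize voucher in locker 3 | the attendant opened locker 1 and locker 4) = (1/36) / (1/10) = 5/18.

5/18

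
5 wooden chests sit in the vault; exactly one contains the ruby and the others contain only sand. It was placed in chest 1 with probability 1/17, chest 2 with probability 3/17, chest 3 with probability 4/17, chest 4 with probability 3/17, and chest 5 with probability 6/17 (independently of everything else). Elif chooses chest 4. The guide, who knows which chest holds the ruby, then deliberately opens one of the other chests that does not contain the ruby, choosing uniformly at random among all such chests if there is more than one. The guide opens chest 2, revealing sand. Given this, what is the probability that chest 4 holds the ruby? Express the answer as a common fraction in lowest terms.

Condition on the true location of the ruby.
If it is in chest 1 (prior 1/17): the guide has 3 equally likely choices, so probability 1/3; weight (1/17)·(1/3) = 1/51.
If it is in chest 2 (prior 3/17): the guide opened chest 2, so this case is ruled out; weight (3/17)·0 = 0.
If it is in chest 3 (prior 4/17): the guide has 3 equally likely choices, so probability 1/3; weight (4/17)·(1/3) = 4/51.
If it is in chest 4 (prior 3/17): the guide has 4 equally likely choices, so probability 1/4; weight (3/17)·(1/4) = 3/68.
If it is in chest 5 (prior 6/17): the guide has 3 equally likely choices, so probability 1/3; weight (6/17)·(1/3) = 2/17.
The weights sum to 53/204.
So P(the ruby in chest 4 | the guide opened chest 2) = (3/68) / (53/204) = 9/53.

9/53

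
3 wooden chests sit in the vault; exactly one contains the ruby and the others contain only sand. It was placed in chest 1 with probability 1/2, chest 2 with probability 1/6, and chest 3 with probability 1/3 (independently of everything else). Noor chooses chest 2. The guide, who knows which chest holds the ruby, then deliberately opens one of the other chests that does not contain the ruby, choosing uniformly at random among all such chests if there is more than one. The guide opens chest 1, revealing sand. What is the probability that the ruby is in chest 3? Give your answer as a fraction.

4/5

Consider each possible location of the ruby in turn.
If it is in chest 1 (prior 1/2): the guide opened chest 1, so this case is ruled out; weight (1/2)·0 = 0.
If it is in chest 2 (prior 1/6): the guide has 2 equally likely choices, so probability 1/2; weight (1/6)·(1/2) = 1/12.
If it is in chest 3 (prior 1/3): the guide has no choice, probability 1; weight (1/3)·1 = 1/3.
The weights sum to 5/12.
So P(the ruby in chest 3 | the guide opened chest 1) = (1/3) / (5/12) = 4/5.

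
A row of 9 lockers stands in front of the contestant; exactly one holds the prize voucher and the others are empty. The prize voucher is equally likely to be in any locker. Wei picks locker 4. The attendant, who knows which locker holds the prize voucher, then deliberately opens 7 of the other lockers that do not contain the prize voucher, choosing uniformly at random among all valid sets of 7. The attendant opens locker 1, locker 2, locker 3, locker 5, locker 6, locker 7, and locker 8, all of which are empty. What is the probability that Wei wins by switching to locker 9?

Consider each possible location of the prize voucher in turn.
If it is in any of lockers 1, 2, 3, 5, 6, 7, and 8 (prior 1/9 each): that locker was opened and seen not to hold the prize — ruled out; weight (1/9)·0 = 0 each.
If it is in locker 4 (prior 1/9): the attendant has 8 equally likely choices, so probability 1/8; weight (1/9)·(1/8) = 1/72.
If it is in locker 9 (prior 1/9): the attendant has no choice, probability 1; weight (1/9)·1 = 1/9.
The weights sum to 1/8.
So P(the prize voucher in locker 9 | the attendant opened locker 1, locker 2, locker 3, locker 5, locker 6, locker 7, and locker 8) = (1/9) / (1/8) = 8/9.

8/9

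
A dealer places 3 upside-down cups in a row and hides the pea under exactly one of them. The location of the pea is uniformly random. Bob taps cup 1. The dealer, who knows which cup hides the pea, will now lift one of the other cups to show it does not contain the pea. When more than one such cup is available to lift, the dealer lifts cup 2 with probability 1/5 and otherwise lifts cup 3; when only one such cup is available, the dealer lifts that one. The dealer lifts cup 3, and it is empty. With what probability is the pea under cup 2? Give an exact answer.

5/9

Consider each possible location of the pea in turn.
If it is under cup 1 (prior 1/3): cup 2 is available but not opened, probability 4/5; weight (1/3)·(4/5) = 4/15.
If it is under cup 2 (prior 1/3): only cup 3 is available, probability 1; weight (1/3)·1 = 1/3.
If it is under cup 3 (prior 1/3): the dealer opened cup 3, so this case is ruled out; weight (1/3)·0 = 0.
The weights sum to 3/5.
So P(the pea under cup 2 | the dealer opened cup 3) = (1/3) / (3/5) = 5/9.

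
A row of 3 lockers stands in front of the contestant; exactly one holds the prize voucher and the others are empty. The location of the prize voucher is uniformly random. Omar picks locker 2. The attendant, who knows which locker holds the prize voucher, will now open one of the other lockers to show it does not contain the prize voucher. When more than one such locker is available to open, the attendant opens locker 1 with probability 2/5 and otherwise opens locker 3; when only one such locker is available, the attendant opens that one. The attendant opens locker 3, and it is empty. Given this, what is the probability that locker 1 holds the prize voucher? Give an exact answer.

Condition on the true location of the prize voucher.
If it is in locker 1 (prior 1/3): only locker 3 is available, probability 1; weight (1/3)·1 = 1/3.
If it is in locker 2 (prior 1/3): locker 1 is available but not opened, probability 3/5; weight (1/3)·(3/5) = 1/5.
If it is in locker 3 (prior 1/3): the attendant opened locker 3, so this case is ruled out; weight (1/3)·0 = 0.
The weights sum to 8/15.
So P(the prize voucher in locker 1 | the attendant opened locker 3) = (1/3) / (8/15) = 5/8.

5/8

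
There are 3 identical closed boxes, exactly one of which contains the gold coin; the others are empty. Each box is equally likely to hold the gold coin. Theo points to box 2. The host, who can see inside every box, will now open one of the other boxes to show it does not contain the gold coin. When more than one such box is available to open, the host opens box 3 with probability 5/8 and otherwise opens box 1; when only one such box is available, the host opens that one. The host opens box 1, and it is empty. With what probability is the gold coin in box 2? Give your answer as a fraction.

Consider each possible location of the gold coin in turn.
If it is in box 1 (prior 1/3): the host opened box 1, so this case is ruled out; weight (1/3)·0 = 0.
If it is in box 2 (prior 1/3): box 3 is available but not opened, probability 3/8; weight (1/3)·(3/8) = 1/8.
If it is in box 3 (prior 1/3): only box 1 is available, probability 1; weight (1/3)·1 = 1/3.
The weights sum to 11/24.
So P(the gold coin in box 2 | the host opened box 1) = (1/8) / (11/24) = 3/11.

3/11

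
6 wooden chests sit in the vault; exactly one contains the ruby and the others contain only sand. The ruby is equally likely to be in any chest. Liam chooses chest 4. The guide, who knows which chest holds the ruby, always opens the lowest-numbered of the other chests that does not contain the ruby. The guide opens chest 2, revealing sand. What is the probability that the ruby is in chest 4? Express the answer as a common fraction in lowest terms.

Apply Bayes' rule, conditioning on where the ruby actually is.
If it is in chest 1 (prior 1/6): chest 2 is the lowest-numbered option available, probability 1; weight (1/6)·1 = 1/6.
If it is in chest 2 (prior 1/6): the guide opened chest 2, so this case is ruled out; weight (1/6)·0 = 0.
If it is in any of chests 3, 4, 5, and 6 (prior 1/6 each): the guide would have opened chest 1 instead, probability 0; weight (1/6)·0 = 0 each.
The weights sum to 1/6.
So P(the ruby in chest 4 | the guide opened chest 2) = 0 / (1/6) = 0.

0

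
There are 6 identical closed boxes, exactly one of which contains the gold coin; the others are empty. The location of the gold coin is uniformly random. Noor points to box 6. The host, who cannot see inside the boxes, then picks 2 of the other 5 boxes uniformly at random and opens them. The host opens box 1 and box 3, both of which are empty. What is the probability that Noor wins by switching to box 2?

1/4

Because the host chose which boxes to open without knowing where the gold coin is, the choice is independent of the prize location. Learning that none of the 2 opened boxes holds the gold coin simply rules out those 2 locations and leaves the remaining 4 boxes still equally likely by symmetry.
So P(the gold coin in box 2) = 1/4.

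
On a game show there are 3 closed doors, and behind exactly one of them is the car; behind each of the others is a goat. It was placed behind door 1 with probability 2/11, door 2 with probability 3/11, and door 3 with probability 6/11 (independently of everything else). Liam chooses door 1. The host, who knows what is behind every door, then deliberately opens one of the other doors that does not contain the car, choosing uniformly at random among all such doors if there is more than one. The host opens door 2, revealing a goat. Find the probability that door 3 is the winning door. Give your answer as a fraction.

Consider each possible location of the car in turn.
If it is behind door 1 (prior 2/11): the host has 2 equally likely choices, so probability 1/2; weight (2/11)·(1/2) = 1/11.
If it is behind door 2 (prior 3/11): the host opened door 2, so this case is ruled out; weight (3/11)·0 = 0.
If it is behind door 3 (prior 6/11): the host has no choice, probability 1; weight (6/11)·1 = 6/11.
The weights sum to 7/11.
So P(the car behind door 3 | the host opened door 2) = (6/11) / (7/11) = 6/7.

6/7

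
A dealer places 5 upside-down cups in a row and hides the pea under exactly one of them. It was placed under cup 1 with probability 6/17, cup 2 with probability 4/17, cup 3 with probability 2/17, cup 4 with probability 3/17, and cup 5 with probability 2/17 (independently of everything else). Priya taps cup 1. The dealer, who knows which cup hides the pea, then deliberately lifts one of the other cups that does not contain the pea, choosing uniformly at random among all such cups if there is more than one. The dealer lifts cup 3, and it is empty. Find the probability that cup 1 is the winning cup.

1/3

Condition on the true location of the pea.
If it is under cup 1 (prior 6/17): the dealer has 4 equally likely choices, so probability 1/4; weight (6/17)·(1/4) = 3/34.
If it is under cup 2 (prior 4/17): the dealer has 3 equally likely choices, so probability 1/3; weight (4/17)·(1/3) = 4/51.
If it is under cup 3 (prior 2/17): the dealer opened cup 3, so this case is ruled out; weight (2/17)·0 = 0.
If it is under cup 4 (prior 3/17): the dealer has 3 equally likely choices, so probability 1/3; weight (3/17)·(1/3) = 1/17.
If it is under cup 5 (prior 2/17): the dealer has 3 equally likely choices, so probability 1/3; weight (2/17)·(1/3) = 2/51.
The weights sum to 9/34.
So P(the pea under cup 1 | the dealer opened cup 3) = (3/34) / (9/34) = 1/3.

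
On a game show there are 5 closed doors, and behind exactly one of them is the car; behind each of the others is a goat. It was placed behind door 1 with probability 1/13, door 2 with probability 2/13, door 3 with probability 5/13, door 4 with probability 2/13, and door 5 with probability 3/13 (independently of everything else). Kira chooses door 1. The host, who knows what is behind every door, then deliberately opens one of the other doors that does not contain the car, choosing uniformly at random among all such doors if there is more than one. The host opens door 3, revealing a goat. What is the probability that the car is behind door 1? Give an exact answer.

3/31

Consider each possible location of the car in turn.
If it is behind door 1 (prior 1/13): the host has 4 equally likely choices, so probability 1/4; weight (1/13)·(1/4) = 1/52.
If it is behind either of doors 2 and 4 (prior 2/13 each): the host has 3 equally likely choices, so probability 1/3; weight (2/13)·(1/3) = 2/39 each.
If it is behind door 3 (prior 5/13): the host opened door 3, so this case is ruled out; weight (5/13)·0 = 0.
If it is behind door 5 (prior 3/13): the host has 3 equally likely choices, so probability 1/3; weight (3/13)·(1/3) = 1/13.
The weights sum to 31/156.
So P(the car behind door 1 | the host opened door 3) = (1/52) / (31/156) = 3/31.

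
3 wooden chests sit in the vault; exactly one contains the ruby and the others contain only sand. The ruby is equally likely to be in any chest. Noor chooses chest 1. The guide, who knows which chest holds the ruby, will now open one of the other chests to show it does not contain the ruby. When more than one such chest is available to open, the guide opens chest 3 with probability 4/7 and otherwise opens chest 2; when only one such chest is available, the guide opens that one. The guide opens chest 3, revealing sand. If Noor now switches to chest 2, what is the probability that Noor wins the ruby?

Consider each possible location of the ruby in turn.
If it is in chest 1 (prior 1/3): chest 3 is available, opened with probability 4/7; weight (1/3)·(4/7) = 4/21.
If it is in chest 2 (prior 1/3): only chest 3 is available, probability 1; weight (1/3)·1 = 1/3.
If it is in chest 3 (prior 1/3): the guide opened chest 3, so this case is ruled out; weight (1/3)·0 = 0.
The weights sum to 11/21.
So P(the ruby in chest 2 | the guide opened chest 3) = (1/3) / (11/21) = 7/11.

7/11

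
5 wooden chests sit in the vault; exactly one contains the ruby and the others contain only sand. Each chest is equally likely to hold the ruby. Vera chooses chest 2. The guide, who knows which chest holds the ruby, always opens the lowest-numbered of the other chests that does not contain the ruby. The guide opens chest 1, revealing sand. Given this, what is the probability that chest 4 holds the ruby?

Apply Bayes' rule, conditioning on where the ruby actually is.
If it is in chest 1 (prior 1/5): the guide opened chest 1, so this case is ruled out; weight (1/5)·0 = 0.
If it is in any of chests 2, 3, 4, and 5 (prior 1/5 each): chest 1 is the lowest-numbered option available, probability 1; weight (1/5)·1 = 1/5 each.
The weights sum to 4/5.
So P(the ruby in chest 4 | the guide opened chest 1) = (1/5) / (4/5) = 1/4.

1/4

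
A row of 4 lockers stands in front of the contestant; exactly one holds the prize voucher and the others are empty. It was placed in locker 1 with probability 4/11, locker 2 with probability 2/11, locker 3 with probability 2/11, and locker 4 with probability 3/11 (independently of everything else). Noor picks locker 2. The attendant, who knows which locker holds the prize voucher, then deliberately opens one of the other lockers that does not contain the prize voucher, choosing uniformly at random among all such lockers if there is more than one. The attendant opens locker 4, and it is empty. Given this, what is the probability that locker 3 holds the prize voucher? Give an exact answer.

Apply Bayes' rule, conditioning on where the prize voucher actually is.
If it is in locker 1 (prior 4/11): the attendant has 2 equally likely choices, so probability 1/2; weight (4/11)·(1/2) = 2/11.
If it is in locker 2 (prior 2/11): the attendant has 3 equally likely choices, so probability 1/3; weight (2/11)·(1/3) = 2/33.
If it is in locker 3 (prior 2/11): the attendant has 2 equally likely choices, so probability 1/2; weight (2/11)·(1/2) = 1/11.
If it is in locker 4 (prior 3/11): the attendant opened locker 4, so this case is ruled out; weight (3/11)·0 = 0.
The weights sum to 1/3.
So P(the prize voucher in locker 3 | the attendant opened locker 4) = (1/11) / (1/3) = 3/11.

3/11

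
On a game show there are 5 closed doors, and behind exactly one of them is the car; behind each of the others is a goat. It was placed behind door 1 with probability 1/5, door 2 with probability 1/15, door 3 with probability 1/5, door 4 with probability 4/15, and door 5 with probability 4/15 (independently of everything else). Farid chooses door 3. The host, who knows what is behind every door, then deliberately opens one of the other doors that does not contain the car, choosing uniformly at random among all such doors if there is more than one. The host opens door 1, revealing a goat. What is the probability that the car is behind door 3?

1/5

Consider each possible location of the car in turn.
If it is behind door 1 (prior 1/5): the host opened door 1, so this case is ruled out; weight (1/5)·0 = 0.
If it is behind door 2 (prior 1/15): the host has 3 equally likely choices, so probability 1/3; weight (1/15)·(1/3) = 1/45.
If it is behind door 3 (prior 1/5): the host has 4 equally likely choices, so probability 1/4; weight (1/5)·(1/4) = 1/20.
If it is behind either of doors 4 and 5 (prior 4/15 each): the host has 3 equally likely choices, so probability 1/3; weight (4/15)·(1/3) = 4/45 each.
The weights sum to 1/4.
So P(the car behind door 3 | the host opened door 1) = (1/20) / (1/4) = 1/5.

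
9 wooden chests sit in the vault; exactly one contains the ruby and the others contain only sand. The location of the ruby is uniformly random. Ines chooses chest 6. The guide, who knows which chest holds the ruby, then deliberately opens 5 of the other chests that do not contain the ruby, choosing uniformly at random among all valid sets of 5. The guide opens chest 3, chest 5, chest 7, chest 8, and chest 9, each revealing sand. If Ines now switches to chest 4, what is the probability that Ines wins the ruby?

Consider each possible location of the ruby in turn.
If it is in any of chests 1, 2, and 4 (prior 1/9 each): the guide has 21 equally likely choices, so probability 1/21; weight (1/9)·(1/21) = 1/189 each.
If it is in any of chests 3, 5, 7, 8, and 9 (prior 1/9 each): that chest was opened and seen not to hold the prize — ruled out; weight (1/9)·0 = 0 each.
If it is in chest 6 (prior 1/9): the guide has 56 equally likely choices, so probability 1/56; weight (1/9)·(1/56) = 1/504.
The weights sum to 1/56.
So P(the ruby in chest 4 | the guide opened chest 3, chest 5, chest 7, chest 8, and chest 9) = (1/189) / (1/56) = 8/27.

8/27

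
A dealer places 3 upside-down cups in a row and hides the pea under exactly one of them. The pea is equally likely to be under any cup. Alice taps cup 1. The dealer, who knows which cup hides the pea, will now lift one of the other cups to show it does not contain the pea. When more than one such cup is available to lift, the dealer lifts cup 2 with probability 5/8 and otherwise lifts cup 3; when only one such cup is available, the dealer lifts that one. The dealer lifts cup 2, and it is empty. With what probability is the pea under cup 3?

Condition on the true location of the pea.
If it is under cup 1 (prior 1/3): cup 2 is available, opened with probability 5/8; weight (1/3)·(5/8) = 5/24.
If it is under cup 2 (prior 1/3): the dealer opened cup 2, so this case is ruled out; weight (1/3)·0 = 0.
If it is under cup 3 (prior 1/3): only cup 2 is available, probability 1; weight (1/3)·1 = 1/3.
The weights sum to 13/24.
So P(the pea under cup 3 | the dealer opened cup 2) = (1/3) / (13/24) = 8/13.

8/13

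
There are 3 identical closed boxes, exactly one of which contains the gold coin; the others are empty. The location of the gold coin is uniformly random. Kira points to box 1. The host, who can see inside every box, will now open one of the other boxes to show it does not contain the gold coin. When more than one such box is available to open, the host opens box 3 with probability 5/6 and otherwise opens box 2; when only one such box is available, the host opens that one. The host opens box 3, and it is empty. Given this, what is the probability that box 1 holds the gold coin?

Consider each possible location of the gold coin in turn.
If it is in box 1 (prior 1/3): box 3 is available, opened with probability 5/6; weight (1/3)·(5/6) = 5/18.
If it is in box 2 (prior 1/3): only box 3 is available, probability 1; weight (1/3)·1 = 1/3.
If it is in box 3 (prior 1/3): the host opened box 3, so this case is ruled out; weight (1/3)·0 = 0.
The weights sum to 11/18.
So P(the gold coin in box 1 | the host opened box 3) = (5/18) / (11/18) = 5/11.

5/11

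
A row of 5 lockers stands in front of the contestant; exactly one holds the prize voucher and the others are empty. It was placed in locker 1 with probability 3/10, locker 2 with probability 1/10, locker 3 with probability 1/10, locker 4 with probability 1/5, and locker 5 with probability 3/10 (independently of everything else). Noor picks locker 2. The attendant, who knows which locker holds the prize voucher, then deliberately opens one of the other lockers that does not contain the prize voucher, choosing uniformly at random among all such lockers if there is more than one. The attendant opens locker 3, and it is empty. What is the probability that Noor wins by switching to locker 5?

Condition on the true location of the prize voucher.
If it is in either of lockers 1 and 5 (prior 3/10 each): the attendant has 3 equally likely choices, so probability 1/3; weight (3/10)·(1/3) = 1/10 each.
If it is in locker 2 (prior 1/10): the attendant has 4 equally likely choices, so probability 1/4; weight (1/10)·(1/4) = 1/40.
If it is in locker 3 (prior 1/10): the attendant opened locker 3, so this case is ruled out; weight (1/10)·0 = 0.
If it is in locker 4 (prior 1/5): the attendant has 3 equally likely choices, so probability 1/3; weight (1/5)·(1/3) = 1/15.
The weights sum to 7/24.
So P(the prize voucher in locker 5 | the attendant opened locker 3) = (1/10) / (7/24) = 12/35.

12/35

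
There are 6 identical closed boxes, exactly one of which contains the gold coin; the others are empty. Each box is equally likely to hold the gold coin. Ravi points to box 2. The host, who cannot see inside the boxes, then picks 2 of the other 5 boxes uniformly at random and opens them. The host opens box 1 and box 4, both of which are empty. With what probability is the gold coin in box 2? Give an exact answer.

1/4

Consider each possible location of the gold coin in turn.
If it is in either of boxes 1 and 4 (prior 1/6 each): that box was opened and seen not to hold the prize — ruled out; weight (1/6)·0 = 0 each.
If it is in any of boxes 2, 3, 5, and 6 (prior 1/6 each): the host picks exactly this set with probability 1/10 regardless, and none is the prize; weight (1/6)·(1/10) = 1/60 each.
The weights sum to 1/15.
So P(the gold coin in box 2 | the host opened box 1 and box 4) = (1/60) / (1/15) = 1/4.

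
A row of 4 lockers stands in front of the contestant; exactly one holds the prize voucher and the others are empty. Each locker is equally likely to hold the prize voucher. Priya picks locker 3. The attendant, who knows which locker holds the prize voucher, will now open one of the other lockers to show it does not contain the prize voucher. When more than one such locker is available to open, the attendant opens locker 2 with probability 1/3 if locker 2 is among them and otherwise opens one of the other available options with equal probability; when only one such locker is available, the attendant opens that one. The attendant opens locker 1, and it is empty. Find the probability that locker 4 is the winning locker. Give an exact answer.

4/9

Apply Bayes' rule, conditioning on where the prize voucher actually is.
If it is in locker 1 (prior 1/4): the attendant opened locker 1, so this case is ruled out; weight (1/4)·0 = 0.
If it is in locker 2 (prior 1/4): locker 2 holds the prize so is unavailable; the attendant chooses uniformly among the 2 others, probability 1/2; weight (1/4)·(1/2) = 1/8.
If it is in locker 3 (prior 1/4): locker 2 is available but not opened; locker 1 gets probability (1 − 1/3)/2 = 1/3; weight (1/4)·(1/3) = 1/12.
If it is in locker 4 (prior 1/4): locker 2 is available but not opened, probability 2/3; weight (1/4)·(2/3) = 1/6.
The weights sum to 3/8.
So P(the prize voucher in locker 4 | the attendant opened locker 1) = (1/6) / (3/8) = 4/9.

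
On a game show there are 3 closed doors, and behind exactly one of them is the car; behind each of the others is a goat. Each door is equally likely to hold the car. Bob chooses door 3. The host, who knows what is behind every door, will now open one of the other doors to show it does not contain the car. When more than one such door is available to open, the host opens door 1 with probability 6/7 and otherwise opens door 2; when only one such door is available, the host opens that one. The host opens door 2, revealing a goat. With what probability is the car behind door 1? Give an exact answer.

Apply Bayes' rule, conditioning on where the car actually is.
If it is behind door 1 (prior 1/3): only door 2 is available, probability 1; weight (1/3)·1 = 1/3.
If it is behind door 2 (prior 1/3): the host opened door 2, so this case is ruled out; weight (1/3)·0 = 0.
If it is behind door 3 (prior 1/3): door 1 is available but not opened, probability 1/7; weight (1/3)·(1/7) = 1/21.
The weights sum to 8/21.
So P(the car behind door 1 | the host opened door 2) = (1/3) / (8/21) = 7/8.

7/8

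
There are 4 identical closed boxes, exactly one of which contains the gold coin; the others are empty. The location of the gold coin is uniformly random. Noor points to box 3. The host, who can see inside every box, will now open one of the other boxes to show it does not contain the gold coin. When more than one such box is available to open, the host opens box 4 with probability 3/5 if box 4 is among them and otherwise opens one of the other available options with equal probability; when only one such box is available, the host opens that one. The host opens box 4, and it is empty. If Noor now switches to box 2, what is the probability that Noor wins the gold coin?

1/3

Condition on the true location of the gold coin.
If it is in any of boxes 1, 2, and 3 (prior 1/4 each): box 4 is available, opened with probability 3/5; weight (1/4)·(3/5) = 3/20 each.
If it is in box 4 (prior 1/4): the host opened box 4, so this case is ruled out; weight (1/4)·0 = 0.
The weights sum to 9/20.
So P(the gold coin in box 2 | the host opened box 4) = (3/20) / (9/20) = 1/3.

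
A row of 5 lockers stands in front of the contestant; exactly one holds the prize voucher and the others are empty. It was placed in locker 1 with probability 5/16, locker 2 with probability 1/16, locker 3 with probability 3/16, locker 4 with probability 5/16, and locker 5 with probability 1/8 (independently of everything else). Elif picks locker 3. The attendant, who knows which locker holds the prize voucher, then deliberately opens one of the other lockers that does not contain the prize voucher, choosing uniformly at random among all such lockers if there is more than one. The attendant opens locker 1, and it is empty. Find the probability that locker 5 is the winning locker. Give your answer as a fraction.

8/41

Consider each possible location of the prize voucher in turn.
If it is in locker 1 (prior 5/16): the attendant opened locker 1, so this case is ruled out; weight (5/16)·0 = 0.
If it is in locker 2 (prior 1/16): the attendant has 3 equally likely choices, so probability 1/3; weight (1/16)·(1/3) = 1/48.
If it is in locker 3 (prior 3/16): the attendant has 4 equally likely choices, so probability 1/4; weight (3/16)·(1/4) = 3/64.
If it is in locker 4 (prior 5/16): the attendant has 3 equally likely choices, so probability 1/3; weight (5/16)·(1/3) = 5/48.
If it is in locker 5 (prior 1/8): the attendant has 3 equally likely choices, so probability 1/3; weight (1/8)·(1/3) = 1/24.
The weights sum to 41/192.
So P(the prize voucher in locker 5 | the attendant opened locker 1) = (1/24) / (41/192) = 8/41.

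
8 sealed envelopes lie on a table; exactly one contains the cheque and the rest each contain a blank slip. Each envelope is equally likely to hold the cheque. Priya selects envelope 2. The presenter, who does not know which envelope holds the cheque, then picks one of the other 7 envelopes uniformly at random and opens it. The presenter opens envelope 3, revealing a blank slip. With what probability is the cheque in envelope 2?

1/7

Consider each possible location of the cheque in turn.
If it is in any of envelopes 1, 2, 4, 5, 6, 7, and 8 (prior 1/8 each): the presenter picks envelope 3 with probability 1/7 regardless, and it is not the prize; weight (1/8)·(1/7) = 1/56 each.
If it is in envelope 3 (prior 1/8): the presenter opened envelope 3, so this case is ruled out; weight (1/8)·0 = 0.
The weights sum to 1/8.
So P(the cheque in envelope 2 | the presenter opened envelope 3) = (1/56) / (1/8) = 1/7.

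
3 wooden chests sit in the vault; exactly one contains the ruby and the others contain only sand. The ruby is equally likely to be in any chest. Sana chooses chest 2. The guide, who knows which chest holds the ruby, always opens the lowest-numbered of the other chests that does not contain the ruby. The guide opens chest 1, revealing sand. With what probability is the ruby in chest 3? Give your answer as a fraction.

1/2

Condition on the true location of the ruby.
If it is in chest 1 (prior 1/3): the guide opened chest 1, so this case is ruled out; weight (1/3)·0 = 0.
If it is in either of chests 2 and 3 (prior 1/3 each): chest 1 is the lowest-numbered option available, probability 1; weight (1/3)·1 = 1/3 each.
The weights sum to 2/3.
So P(the ruby in chest 3 | the guide opened chest 1) = (1/3) / (2/3) = 1/2.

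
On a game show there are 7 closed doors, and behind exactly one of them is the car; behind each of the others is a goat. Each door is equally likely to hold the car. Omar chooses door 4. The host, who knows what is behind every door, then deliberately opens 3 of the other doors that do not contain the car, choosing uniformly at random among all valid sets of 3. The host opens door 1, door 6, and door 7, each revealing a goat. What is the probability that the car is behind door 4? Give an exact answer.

1/7

Apply Bayes' rule, conditioning on where the car actually is.
If it is behind any of doors 1, 6, and 7 (prior 1/7 each): that door was opened and seen not to hold the prize — ruled out; weight (1/7)·0 = 0 each.
If it is behind any of doors 2, 3, and 5 (prior 1/7 each): the host has 10 equally likely choices, so probability 1/10; weight (1/7)·(1/10) = 1/70 each.
If it is behind door 4 (prior 1/7): the host has 20 equally likely choices, so probability 1/20; weight (1/7)·(1/20) = 1/140.
The weights sum to 1/20.
So P(the car behind door 4 | the host opened door 1, door 6, and door 7) = (1/140) / (1/20) = 1/7.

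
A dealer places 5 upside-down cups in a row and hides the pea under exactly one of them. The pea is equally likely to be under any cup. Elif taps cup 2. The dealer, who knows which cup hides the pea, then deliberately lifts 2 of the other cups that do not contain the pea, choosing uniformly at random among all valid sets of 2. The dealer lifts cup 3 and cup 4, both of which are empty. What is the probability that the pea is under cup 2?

1/5

Apply Bayes' rule, conditioning on where the pea actually is.
If it is under either of cups 1 and 5 (prior 1/5 each): the dealer has 3 equally likely choices, so probability 1/3; weight (1/5)·(1/3) = 1/15 each.
If it is under cup 2 (prior 1/5): the dealer has 6 equally likely choices, so probability 1/6; weight (1/5)·(1/6) = 1/30.
If it is under either of cups 3 and 4 (prior 1/5 each): that cup was opened and seen not to hold the prize — ruled out; weight (1/5)·0 = 0 each.
The weights sum to 1/6.
So P(the pea under cup 2 | the dealer opened cup 3 and cup 4) = (1/30) / (1/6) = 1/5.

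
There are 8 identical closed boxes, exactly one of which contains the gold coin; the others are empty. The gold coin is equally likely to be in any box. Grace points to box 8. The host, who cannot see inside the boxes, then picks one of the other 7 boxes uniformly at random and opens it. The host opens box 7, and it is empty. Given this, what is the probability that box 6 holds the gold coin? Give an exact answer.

Condition on the true location of the gold coin.
If it is in any of boxes 1, 2, 3, 4, 5, 6, and 8 (prior 1/8 each): the host picks box 7 with probability 1/7 regardless, and it is not the prize; weight (1/8)·(1/7) = 1/56 each.
If it is in box 7 (prior 1/8): the host opened box 7, so this case is ruled out; weight (1/8)·0 = 0.
The weights sum to 1/8.
So P(the gold coin in box 6 | the host opened box 7) = (1/56) / (1/8) = 1/7.

1/7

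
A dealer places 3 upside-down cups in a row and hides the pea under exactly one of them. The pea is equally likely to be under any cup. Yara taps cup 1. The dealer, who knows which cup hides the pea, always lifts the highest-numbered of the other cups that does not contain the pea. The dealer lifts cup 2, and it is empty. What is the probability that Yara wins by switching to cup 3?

Apply Bayes' rule, conditioning on where the pea actually is.
If it is under cup 1 (prior 1/3): the dealer would have opened cup 3 instead, probability 0; weight (1/3)·0 = 0.
If it is under cup 2 (prior 1/3): the dealer opened cup 2, so this case is ruled out; weight (1/3)·0 = 0.
If it is under cup 3 (prior 1/3): cup 2 is the highest-numbered option available, probability 1; weight (1/3)·1 = 1/3.
The weights sum to 1/3.
So P(the pea under cup 3 | the dealer opened cup 2) = (1/3) / (1/3) = 1.

1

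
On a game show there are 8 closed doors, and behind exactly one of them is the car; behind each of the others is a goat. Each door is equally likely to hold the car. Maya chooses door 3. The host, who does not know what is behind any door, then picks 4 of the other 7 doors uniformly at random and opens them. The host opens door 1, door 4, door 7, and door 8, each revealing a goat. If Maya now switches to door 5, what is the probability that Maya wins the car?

Apply Bayes' rule, conditioning on where the car actually is.
If it is behind any of doors 1, 4, 7, and 8 (prior 1/8 each): that door was opened and seen not to hold the prize — ruled out; weight (1/8)·0 = 0 each.
If it is behind any of doors 2, 3, 5, and 6 (prior 1/8 each): the host picks exactly this set with probability 1/35 regardless, and none is the prize; weight (1/8)·(1/35) = 1/280 each.
The weights sum to 1/70.
So P(the car behind door 5 | the host opened door 1, door 4, door 7, and door 8) = (1/280) / (1/70) = 1/4.

1/4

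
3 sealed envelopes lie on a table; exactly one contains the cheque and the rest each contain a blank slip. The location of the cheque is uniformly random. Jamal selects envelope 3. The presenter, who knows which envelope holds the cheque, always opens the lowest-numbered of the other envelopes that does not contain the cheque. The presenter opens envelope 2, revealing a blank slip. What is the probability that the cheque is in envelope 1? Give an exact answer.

Apply Bayes' rule, conditioning on where the cheque actually is.
If it is in envelope 1 (prior 1/3): envelope 2 is the lowest-numbered option available, probability 1; weight (1/3)·1 = 1/3.
If it is in envelope 2 (prior 1/3): the presenter opened envelope 2, so this case is ruled out; weight (1/3)·0 = 0.
If it is in envelope 3 (prior 1/3): the presenter would have opened envelope 1 instead, probability 0; weight (1/3)·0 = 0.
The weights sum to 1/3.
So P(the cheque in envelope 1 | the presenter opened envelope 2) = (1/3) / (1/3) = 1.

1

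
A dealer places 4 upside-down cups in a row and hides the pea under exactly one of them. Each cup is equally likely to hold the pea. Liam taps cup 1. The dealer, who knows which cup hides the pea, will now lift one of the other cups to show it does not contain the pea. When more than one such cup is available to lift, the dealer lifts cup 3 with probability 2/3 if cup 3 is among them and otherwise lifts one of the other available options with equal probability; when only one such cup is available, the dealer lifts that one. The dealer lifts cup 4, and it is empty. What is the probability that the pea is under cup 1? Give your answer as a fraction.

Consider each possible location of the pea in turn.
If it is under cup 1 (prior 1/4): cup 3 is available but not opened; cup 4 gets probability (1 − 2/3)/2 = 1/6; weight (1/4)·(1/6) = 1/24.
If it is under cup 2 (prior 1/4): cup 3 is available but not opened, probability 1/3; weight (1/4)·(1/3) = 1/12.
If it is under cup 3 (prior 1/4): cup 3 holds the prize so is unavailable; the dealer chooses uniformly among the 2 others, probability 1/2; weight (1/4)·(1/2) = 1/8.
If it is under cup 4 (prior 1/4): the dealer opened cup 4, so this case is ruled out; weight (1/4)·0 = 0.
The weights sum to 1/4.
So P(the pea under cup 1 | the dealer opened cup 4) = (1/24) / (1/4) = 1/6.

1/6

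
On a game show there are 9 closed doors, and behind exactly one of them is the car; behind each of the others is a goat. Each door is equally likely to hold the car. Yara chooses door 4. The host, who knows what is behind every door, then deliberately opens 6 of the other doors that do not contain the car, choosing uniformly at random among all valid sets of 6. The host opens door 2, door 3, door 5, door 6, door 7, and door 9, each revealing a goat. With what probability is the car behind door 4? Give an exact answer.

1/9

Consider each possible location of the car in turn.
If it is behind either of doors 1 and 8 (prior 1/9 each): the host has 7 equally likely choices, so probability 1/7; weight (1/9)·(1/7) = 1/63 each.
If it is behind any of doors 2, 3, 5, 6, 7, and 9 (prior 1/9 each): that door was opened and seen not to hold the prize — ruled out; weight (1/9)·0 = 0 each.
If it is behind door 4 (prior 1/9): the host has 28 equally likely choices, so probability 1/28; weight (1/9)·(1/28) = 1/252.
The weights sum to 1/28.
So P(the car behind door 4 | the host opened door 2, door 3, door 5, door 6, door 7, and door 9) = (1/252) / (1/28) = 1/9.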